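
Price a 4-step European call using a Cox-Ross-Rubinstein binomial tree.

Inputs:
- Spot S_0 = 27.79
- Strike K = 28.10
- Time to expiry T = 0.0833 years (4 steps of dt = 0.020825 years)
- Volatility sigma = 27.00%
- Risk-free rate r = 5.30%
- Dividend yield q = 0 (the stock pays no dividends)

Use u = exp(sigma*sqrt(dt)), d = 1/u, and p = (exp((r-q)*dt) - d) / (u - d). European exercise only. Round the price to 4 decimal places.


dt = T/N = 0.020825
u = exp(sigma*sqrt(dt)) = 1.039732; d = 1/u = 0.961786
p = (exp((r-q)*dt) - d) / (u - d) = 0.504428
Discount per step: exp(-r*dt) = 0.998897
Stock lattice S(k, i) with i counting down-moves:
  k=0: S(0,0) = 27.7900
  k=1: S(1,0) = 28.8942; S(1,1) = 26.7280
  k=2: S(2,0) = 30.0422; S(2,1) = 27.7900; S(2,2) = 25.7066
  k=3: S(3,0) = 31.2358; S(3,1) = 28.8942; S(3,2) = 26.7280; S(3,3) = 24.7243
  k=4: S(4,0) = 32.4769; S(4,1) = 30.0422; S(4,2) = 27.7900; S(4,3) = 25.7066; S(4,4) = 23.7795
Terminal payoffs V(N, i) = max(S_T - K, 0):
  V(4,0) = 4.376918; V(4,1) = 1.942196; V(4,2) = 0.000000; V(4,3) = 0.000000; V(4,4) = 0.000000
Backward induction: V(k, i) = exp(-r*dt) * [p * V(k+1, i) + (1-p) * V(k+1, i+1)].
  V(3,0) = exp(-r*dt) * [p*4.376918 + (1-p)*1.942196] = 3.166842
  V(3,1) = exp(-r*dt) * [p*1.942196 + (1-p)*0.000000] = 0.978618
  V(3,2) = exp(-r*dt) * [p*0.000000 + (1-p)*0.000000] = 0.000000
  V(3,3) = exp(-r*dt) * [p*0.000000 + (1-p)*0.000000] = 0.000000
  V(2,0) = exp(-r*dt) * [p*3.166842 + (1-p)*0.978618] = 2.080123
  V(2,1) = exp(-r*dt) * [p*0.978618 + (1-p)*0.000000] = 0.493098
  V(2,2) = exp(-r*dt) * [p*0.000000 + (1-p)*0.000000] = 0.000000
  V(1,0) = exp(-r*dt) * [p*2.080123 + (1-p)*0.493098] = 1.292211
  V(1,1) = exp(-r*dt) * [p*0.493098 + (1-p)*0.000000] = 0.248458
  V(0,0) = exp(-r*dt) * [p*1.292211 + (1-p)*0.248458] = 0.774102

Answer: Price = V(0,0) = 0.7741


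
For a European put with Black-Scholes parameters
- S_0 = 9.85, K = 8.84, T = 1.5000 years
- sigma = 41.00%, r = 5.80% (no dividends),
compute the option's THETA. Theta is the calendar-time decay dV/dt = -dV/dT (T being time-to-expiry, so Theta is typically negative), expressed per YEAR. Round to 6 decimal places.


Answer: Theta = -0.326736

Derivation:
d1 = 0.6397740182; d2 = 0.1376286209
phi(d1) = 0.3251092724; exp(-qT) = 1.0000000000; exp(-rT) = 0.9166770956
Theta = -S*exp(-qT)*phi(d1)*sigma/(2*sqrt(T)) + r*K*exp(-rT)*N(-d2) - q*S*exp(-qT)*N(-d1)
N(-d1) = 0.2611597632; N(-d2) = 0.4452669673; sqrt(T) = 1.2247448714
Term 1 = -9.8500 * 1.0000000000 * 0.3251092724 * 0.4100 / (2 * 1.2247448714) = -0.5360111429
Term 2 = 0.0580 * 8.8400 * 0.9166770956 * 0.4452669673 = 0.2092748871
Term 3 = 0 (no dividend yield, q = 0)
Theta = -0.5360111429 + (0.2092748871) + (0.0000000000) = -0.326736


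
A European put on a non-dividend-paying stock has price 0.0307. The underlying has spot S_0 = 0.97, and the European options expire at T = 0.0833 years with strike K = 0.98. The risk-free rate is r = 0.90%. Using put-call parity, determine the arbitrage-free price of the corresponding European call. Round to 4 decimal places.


Answer: Call price = 0.0214

Derivation:
Put-call parity: C - P = S_0 * exp(-qT) - K * exp(-rT).
S_0 * exp(-qT) = 0.9700 * 1.00000000 = 0.97000000
K * exp(-rT) = 0.9800 * 0.99925058 = 0.97926557
C = P + S*exp(-qT) - K*exp(-rT)
C = 0.0307 + 0.97000000 - 0.97926557 = 0.0214


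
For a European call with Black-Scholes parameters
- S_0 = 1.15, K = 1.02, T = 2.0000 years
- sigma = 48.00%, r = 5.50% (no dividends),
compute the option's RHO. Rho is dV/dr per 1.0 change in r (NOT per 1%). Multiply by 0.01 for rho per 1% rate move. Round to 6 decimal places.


Answer: Rho = 0.913278

Derivation:
d1 = 0.6781733197; d2 = -0.0006491902
phi(d1) = 0.3169858767; exp(-qT) = 1.0000000000; exp(-rT) = 0.8958341353
N(d2) = 0.4997410106
Rho = K*T*exp(-rT)*N(d2) = 1.0200 * 2.0000 * 0.8958341353 * 0.4997410106 = 0.913278


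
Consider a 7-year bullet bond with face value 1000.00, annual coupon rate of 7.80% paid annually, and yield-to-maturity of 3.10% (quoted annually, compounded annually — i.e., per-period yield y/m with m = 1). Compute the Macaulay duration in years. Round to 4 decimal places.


Answer: Macaulay duration = 5.8299 years

Derivation:
Coupon per period c = face * coupon_rate / m = 78.000000
Periods per year m = 1; per-period yield y/m = 0.031000
Number of cashflows N = 7
Cashflows (t years, CF_t, discount factor 1/(1+y/m)^(m*t), PV):
  t = 1.0000: CF_t = 78.000000, DF = 0.969932, PV = 75.654704
  t = 2.0000: CF_t = 78.000000, DF = 0.940768, PV = 73.379926
  t = 3.0000: CF_t = 78.000000, DF = 0.912481, PV = 71.173547
  t = 4.0000: CF_t = 78.000000, DF = 0.885045, PV = 69.033508
  t = 5.0000: CF_t = 78.000000, DF = 0.858434, PV = 66.957815
  t = 6.0000: CF_t = 78.000000, DF = 0.832622, PV = 64.944535
  t = 7.0000: CF_t = 1078.000000, DF = 0.807587, PV = 870.578833
Price P = sum_t PV_t = 1291.722869
Macaulay numerator sum_t t * PV_t:
  t * PV_t at t = 1.0000: 75.654704
  t * PV_t at t = 2.0000: 146.759853
  t * PV_t at t = 3.0000: 213.520640
  t * PV_t at t = 4.0000: 276.134031
  t * PV_t at t = 5.0000: 334.789077
  t * PV_t at t = 6.0000: 389.667209
  t * PV_t at t = 7.0000: 6094.051834
Macaulay duration D = (sum_t t * PV_t) / P = 7530.577349 / 1291.722869 = 5.829871


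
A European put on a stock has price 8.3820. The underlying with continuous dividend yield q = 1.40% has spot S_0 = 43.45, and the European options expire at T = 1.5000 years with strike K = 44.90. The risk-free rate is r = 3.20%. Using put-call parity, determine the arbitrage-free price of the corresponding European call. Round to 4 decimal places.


Put-call parity: C - P = S_0 * exp(-qT) - K * exp(-rT).
S_0 * exp(-qT) = 43.4500 * 0.97921896 = 42.54706401
K * exp(-rT) = 44.9000 * 0.95313379 = 42.79570704
C = P + S*exp(-qT) - K*exp(-rT)
C = 8.3820 + 42.54706401 - 42.79570704 = 8.1334

Answer: Call price = 8.1334


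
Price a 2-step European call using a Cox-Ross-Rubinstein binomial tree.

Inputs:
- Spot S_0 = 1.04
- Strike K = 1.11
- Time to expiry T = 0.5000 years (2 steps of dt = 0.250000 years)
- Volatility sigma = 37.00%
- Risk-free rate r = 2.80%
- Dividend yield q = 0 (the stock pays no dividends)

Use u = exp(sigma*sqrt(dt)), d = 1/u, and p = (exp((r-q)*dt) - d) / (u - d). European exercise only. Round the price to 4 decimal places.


Answer: Price = V(0,0) = 0.0872

Derivation:
dt = T/N = 0.250000
u = exp(sigma*sqrt(dt)) = 1.203218; d = 1/u = 0.831104
p = (exp((r-q)*dt) - d) / (u - d) = 0.472759
Discount per step: exp(-r*dt) = 0.993024
Stock lattice S(k, i) with i counting down-moves:
  k=0: S(0,0) = 1.0400
  k=1: S(1,0) = 1.2513; S(1,1) = 0.8643
  k=2: S(2,0) = 1.5056; S(2,1) = 1.0400; S(2,2) = 0.7184
Terminal payoffs V(N, i) = max(S_T - K, 0):
  V(2,0) = 0.395644; V(2,1) = 0.000000; V(2,2) = 0.000000
Backward induction: V(k, i) = exp(-r*dt) * [p * V(k+1, i) + (1-p) * V(k+1, i+1)].
  V(1,0) = exp(-r*dt) * [p*0.395644 + (1-p)*0.000000] = 0.185739
  V(1,1) = exp(-r*dt) * [p*0.000000 + (1-p)*0.000000] = 0.000000
  V(0,0) = exp(-r*dt) * [p*0.185739 + (1-p)*0.000000] = 0.087197


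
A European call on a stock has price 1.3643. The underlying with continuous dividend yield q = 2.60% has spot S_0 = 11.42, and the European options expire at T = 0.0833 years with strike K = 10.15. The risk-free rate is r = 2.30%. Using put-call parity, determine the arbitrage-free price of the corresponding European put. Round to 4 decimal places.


Put-call parity: C - P = S_0 * exp(-qT) - K * exp(-rT).
S_0 * exp(-qT) = 11.4200 * 0.99783654 = 11.39529333
K * exp(-rT) = 10.1500 * 0.99808593 = 10.13057223
P = C - S*exp(-qT) + K*exp(-rT)
P = 1.3643 - 11.39529333 + 10.13057223 = 0.0996

Answer: Put price = 0.0996


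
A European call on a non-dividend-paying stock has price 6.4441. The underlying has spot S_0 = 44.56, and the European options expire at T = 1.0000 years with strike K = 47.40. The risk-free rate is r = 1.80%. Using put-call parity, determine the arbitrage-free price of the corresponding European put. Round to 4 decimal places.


Put-call parity: C - P = S_0 * exp(-qT) - K * exp(-rT).
S_0 * exp(-qT) = 44.5600 * 1.00000000 = 44.56000000
K * exp(-rT) = 47.4000 * 0.98216103 = 46.55443293
P = C - S*exp(-qT) + K*exp(-rT)
P = 6.4441 - 44.56000000 + 46.55443293 = 8.4385

Answer: Put price = 8.4385


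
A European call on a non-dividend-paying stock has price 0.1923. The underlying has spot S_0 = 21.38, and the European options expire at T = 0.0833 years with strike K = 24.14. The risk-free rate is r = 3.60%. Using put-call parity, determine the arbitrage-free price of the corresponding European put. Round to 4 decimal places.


Answer: Put price = 2.8800

Derivation:
Put-call parity: C - P = S_0 * exp(-qT) - K * exp(-rT).
S_0 * exp(-qT) = 21.3800 * 1.00000000 = 21.38000000
K * exp(-rT) = 24.1400 * 0.99700569 = 24.06771740
P = C - S*exp(-qT) + K*exp(-rT)
P = 0.1923 - 21.38000000 + 24.06771740 = 2.8800


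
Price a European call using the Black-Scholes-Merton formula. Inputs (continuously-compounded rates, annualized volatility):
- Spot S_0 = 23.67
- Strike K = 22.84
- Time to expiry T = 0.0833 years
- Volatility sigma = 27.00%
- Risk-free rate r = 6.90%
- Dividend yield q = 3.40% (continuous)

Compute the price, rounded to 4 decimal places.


Answer: Price = 1.2532

Derivation:
d1 = (ln(S/K) + (r - q + 0.5*sigma^2) * T) / (sigma * sqrt(T)) = 0.53443590
d2 = d1 - sigma * sqrt(T) = 0.45650920
exp(-rT) = 0.99426879; exp(-qT) = 0.99717181
C = S_0 * exp(-qT) * N(d1) - K * exp(-rT) * N(d2)
N(d1) = 0.70348001; N(d2) = 0.67598807
C = 23.6700 * 0.99717181 * 0.70348001 - 22.8400 * 0.99426879 * 0.67598807 = 1.2532


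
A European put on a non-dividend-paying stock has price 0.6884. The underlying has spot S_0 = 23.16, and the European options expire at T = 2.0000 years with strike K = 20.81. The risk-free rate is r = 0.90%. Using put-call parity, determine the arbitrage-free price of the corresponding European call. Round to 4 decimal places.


Answer: Call price = 3.4096

Derivation:
Put-call parity: C - P = S_0 * exp(-qT) - K * exp(-rT).
S_0 * exp(-qT) = 23.1600 * 1.00000000 = 23.16000000
K * exp(-rT) = 20.8100 * 0.98216103 = 20.43877108
C = P + S*exp(-qT) - K*exp(-rT)
C = 0.6884 + 23.16000000 - 20.43877108 = 3.4096


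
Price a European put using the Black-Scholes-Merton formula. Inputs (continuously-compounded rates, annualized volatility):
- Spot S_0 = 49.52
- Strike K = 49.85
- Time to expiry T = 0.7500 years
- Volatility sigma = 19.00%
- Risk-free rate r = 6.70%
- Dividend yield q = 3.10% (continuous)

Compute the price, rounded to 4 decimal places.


Answer: Price = 2.6769

Derivation:
d1 = (ln(S/K) + (r - q + 0.5*sigma^2) * T) / (sigma * sqrt(T)) = 0.20599634
d2 = d1 - sigma * sqrt(T) = 0.04145151
exp(-rT) = 0.95099165; exp(-qT) = 0.97701820
P = K * exp(-rT) * N(-d2) - S_0 * exp(-qT) * N(-d1)
N(-d1) = 0.41839689; N(-d2) = 0.48346797
P = 49.8500 * 0.95099165 * 0.48346797 - 49.5200 * 0.97701820 * 0.41839689 = 2.6769


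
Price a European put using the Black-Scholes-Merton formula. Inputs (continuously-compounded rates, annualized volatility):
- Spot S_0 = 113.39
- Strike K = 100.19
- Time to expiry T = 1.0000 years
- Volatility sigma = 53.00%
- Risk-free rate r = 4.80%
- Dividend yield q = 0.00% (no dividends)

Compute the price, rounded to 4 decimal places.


d1 = (ln(S/K) + (r - q + 0.5*sigma^2) * T) / (sigma * sqrt(T)) = 0.58908457
d2 = d1 - sigma * sqrt(T) = 0.05908457
exp(-rT) = 0.95313379; exp(-qT) = 1.00000000
P = K * exp(-rT) * N(-d2) - S_0 * exp(-qT) * N(-d1)
N(-d1) = 0.27790227; N(-d2) = 0.47644238
P = 100.1900 * 0.95313379 * 0.47644238 - 113.3900 * 1.00000000 * 0.27790227 = 13.9863

Answer: Price = 13.9863


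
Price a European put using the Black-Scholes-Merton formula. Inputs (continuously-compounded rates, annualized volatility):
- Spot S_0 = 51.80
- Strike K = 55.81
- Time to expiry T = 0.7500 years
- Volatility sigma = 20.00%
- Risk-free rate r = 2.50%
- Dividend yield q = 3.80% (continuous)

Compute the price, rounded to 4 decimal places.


Answer: Price = 6.2617

Derivation:
d1 = (ln(S/K) + (r - q + 0.5*sigma^2) * T) / (sigma * sqrt(T)) = -0.40017830
d2 = d1 - sigma * sqrt(T) = -0.57338339
exp(-rT) = 0.98142469; exp(-qT) = 0.97190229
P = K * exp(-rT) * N(-d2) - S_0 * exp(-qT) * N(-d1)
N(-d1) = 0.65548740; N(-d2) = 0.71680743
P = 55.8100 * 0.98142469 * 0.71680743 - 51.8000 * 0.97190229 * 0.65548740 = 6.2617


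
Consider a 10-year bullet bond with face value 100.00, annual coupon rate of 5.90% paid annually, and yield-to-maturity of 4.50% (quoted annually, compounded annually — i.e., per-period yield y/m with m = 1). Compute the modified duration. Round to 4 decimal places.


Coupon per period c = face * coupon_rate / m = 5.900000
Periods per year m = 1; per-period yield y/m = 0.045000
Number of cashflows N = 10
Cashflows (t years, CF_t, discount factor 1/(1+y/m)^(m*t), PV):
  t = 1.0000: CF_t = 5.900000, DF = 0.956938, PV = 5.645933
  t = 2.0000: CF_t = 5.900000, DF = 0.915730, PV = 5.402807
  t = 3.0000: CF_t = 5.900000, DF = 0.876297, PV = 5.170150
  t = 4.0000: CF_t = 5.900000, DF = 0.838561, PV = 4.947512
  t = 5.0000: CF_t = 5.900000, DF = 0.802451, PV = 4.734461
  t = 6.0000: CF_t = 5.900000, DF = 0.767896, PV = 4.530585
  t = 7.0000: CF_t = 5.900000, DF = 0.734828, PV = 4.335488
  t = 8.0000: CF_t = 5.900000, DF = 0.703185, PV = 4.148792
  t = 9.0000: CF_t = 5.900000, DF = 0.672904, PV = 3.970136
  t = 10.0000: CF_t = 105.900000, DF = 0.643928, PV = 68.191942
Price P = sum_t PV_t = 111.077805
First compute Macaulay numerator sum_t t * PV_t:
  t * PV_t at t = 1.0000: 5.645933
  t * PV_t at t = 2.0000: 10.805613
  t * PV_t at t = 3.0000: 15.510450
  t * PV_t at t = 4.0000: 19.790048
  t * PV_t at t = 5.0000: 23.672306
  t * PV_t at t = 6.0000: 27.183509
  t * PV_t at t = 7.0000: 30.348415
  t * PV_t at t = 8.0000: 33.190338
  t * PV_t at t = 9.0000: 35.731225
  t * PV_t at t = 10.0000: 681.919415
Macaulay duration D = 883.797253 / 111.077805 = 7.956560
Modified duration = D / (1 + y/m) = 7.956560 / (1 + 0.045000) = 7.613933

Answer: Modified duration = 7.6139


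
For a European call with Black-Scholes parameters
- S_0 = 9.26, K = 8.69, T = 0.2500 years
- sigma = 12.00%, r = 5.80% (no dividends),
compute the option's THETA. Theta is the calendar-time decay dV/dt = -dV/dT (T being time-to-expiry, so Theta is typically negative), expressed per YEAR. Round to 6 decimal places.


d1 = 1.3305184897; d2 = 1.2705184897
phi(d1) = 0.1646261293; exp(-qT) = 1.0000000000; exp(-rT) = 0.9856046187
Theta = -S*exp(-qT)*phi(d1)*sigma/(2*sqrt(T)) - r*K*exp(-rT)*N(d2) + q*S*exp(-qT)*N(d1)
N(d1) = 0.9083262507; N(d2) = 0.8980499995; sqrt(T) = 0.5000000000
Term 1 = -9.2600 * 1.0000000000 * 0.1646261293 * 0.1200 / (2 * 0.5000000000) = -0.1829325549
Term 2 = -0.0580 * 8.6900 * 0.9856046187 * 0.8980499995 = -0.4461193050
Term 3 = 0 (no dividend yield, q = 0)
Theta = -0.1829325549 + (-0.4461193050) + (0.0000000000) = -0.629052

Answer: Theta = -0.629052


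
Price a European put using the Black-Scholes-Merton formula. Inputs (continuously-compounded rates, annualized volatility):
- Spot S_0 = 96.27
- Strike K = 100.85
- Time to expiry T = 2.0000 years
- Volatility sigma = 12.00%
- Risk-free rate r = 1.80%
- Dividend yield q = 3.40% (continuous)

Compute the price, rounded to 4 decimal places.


d1 = (ln(S/K) + (r - q + 0.5*sigma^2) * T) / (sigma * sqrt(T)) = -0.37758041
d2 = d1 - sigma * sqrt(T) = -0.54728604
exp(-rT) = 0.96464029; exp(-qT) = 0.93426047
P = K * exp(-rT) * N(-d2) - S_0 * exp(-qT) * N(-d1)
N(-d1) = 0.64712884; N(-d2) = 0.70790888
P = 100.8500 * 0.96464029 * 0.70790888 - 96.2700 * 0.93426047 * 0.64712884 = 10.6646

Answer: Price = 10.6646


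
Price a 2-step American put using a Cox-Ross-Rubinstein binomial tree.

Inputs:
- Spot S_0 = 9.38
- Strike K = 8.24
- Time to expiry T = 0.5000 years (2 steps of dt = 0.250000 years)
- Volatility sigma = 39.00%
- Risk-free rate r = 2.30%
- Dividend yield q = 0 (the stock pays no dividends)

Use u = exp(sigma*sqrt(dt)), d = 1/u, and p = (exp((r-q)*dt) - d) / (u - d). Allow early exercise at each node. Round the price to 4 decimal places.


dt = T/N = 0.250000
u = exp(sigma*sqrt(dt)) = 1.215311; d = 1/u = 0.822835
p = (exp((r-q)*dt) - d) / (u - d) = 0.466097
Discount per step: exp(-r*dt) = 0.994266
Stock lattice S(k, i) with i counting down-moves:
  k=0: S(0,0) = 9.3800
  k=1: S(1,0) = 11.3996; S(1,1) = 7.7182
  k=2: S(2,0) = 13.8541; S(2,1) = 9.3800; S(2,2) = 6.3508
Terminal payoffs V(N, i) = max(K - S_T, 0):
  V(2,0) = 0.000000; V(2,1) = 0.000000; V(2,2) = 1.889207
Backward induction: V(k, i) = exp(-r*dt) * [p * V(k+1, i) + (1-p) * V(k+1, i+1)]; then take max(V_cont, immediate exercise) for American.
  V(1,0) = exp(-r*dt) * [p*0.000000 + (1-p)*0.000000] = 0.000000; exercise = 0.000000; V(1,0) = max -> 0.000000
  V(1,1) = exp(-r*dt) * [p*0.000000 + (1-p)*1.889207] = 1.002871; exercise = 0.521811; V(1,1) = max -> 1.002871
  V(0,0) = exp(-r*dt) * [p*0.000000 + (1-p)*1.002871] = 0.532366; exercise = 0.000000; V(0,0) = max -> 0.532366

Answer: Price = V(0,0) = 0.5324


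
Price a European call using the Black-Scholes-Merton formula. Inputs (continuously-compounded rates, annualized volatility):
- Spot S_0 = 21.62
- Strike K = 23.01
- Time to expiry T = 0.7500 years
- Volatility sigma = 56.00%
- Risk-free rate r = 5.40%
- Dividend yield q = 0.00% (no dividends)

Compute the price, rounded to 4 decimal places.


d1 = (ln(S/K) + (r - q + 0.5*sigma^2) * T) / (sigma * sqrt(T)) = 0.19751546
d2 = d1 - sigma * sqrt(T) = -0.28745876
exp(-rT) = 0.96030916; exp(-qT) = 1.00000000
C = S_0 * exp(-qT) * N(d1) - K * exp(-rT) * N(d2)
N(d1) = 0.57828791; N(d2) = 0.38688054
C = 21.6200 * 1.00000000 * 0.57828791 - 23.0100 * 0.96030916 * 0.38688054 = 3.9538

Answer: Price = 3.9538


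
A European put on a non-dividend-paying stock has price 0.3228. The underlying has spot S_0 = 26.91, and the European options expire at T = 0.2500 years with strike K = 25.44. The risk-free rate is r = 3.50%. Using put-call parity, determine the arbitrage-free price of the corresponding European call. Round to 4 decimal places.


Answer: Call price = 2.0144

Derivation:
Put-call parity: C - P = S_0 * exp(-qT) - K * exp(-rT).
S_0 * exp(-qT) = 26.9100 * 1.00000000 = 26.91000000
K * exp(-rT) = 25.4400 * 0.99128817 = 25.21837104
C = P + S*exp(-qT) - K*exp(-rT)
C = 0.3228 + 26.91000000 - 25.21837104 = 2.0144


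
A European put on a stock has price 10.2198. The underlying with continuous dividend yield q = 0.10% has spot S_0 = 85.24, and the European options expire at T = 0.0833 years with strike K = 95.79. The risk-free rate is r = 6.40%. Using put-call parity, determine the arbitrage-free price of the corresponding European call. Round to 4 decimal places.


Answer: Call price = 0.1720

Derivation:
Put-call parity: C - P = S_0 * exp(-qT) - K * exp(-rT).
S_0 * exp(-qT) = 85.2400 * 0.99991670 = 85.23289980
K * exp(-rT) = 95.7900 * 0.99468299 = 95.28068319
C = P + S*exp(-qT) - K*exp(-rT)
C = 10.2198 + 85.23289980 - 95.28068319 = 0.1720


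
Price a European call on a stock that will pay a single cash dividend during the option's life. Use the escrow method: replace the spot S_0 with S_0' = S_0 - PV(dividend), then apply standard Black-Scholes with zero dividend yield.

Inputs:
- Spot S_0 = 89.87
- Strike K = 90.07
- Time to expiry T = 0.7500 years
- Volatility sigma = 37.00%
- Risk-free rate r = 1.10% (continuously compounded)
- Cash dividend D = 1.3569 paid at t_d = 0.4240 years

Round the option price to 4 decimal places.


Answer: Price = 10.9183

Derivation:
PV(D) = D * exp(-r * t_d) = 1.3569 * 0.99534686 = 1.35058615
S_0' = S_0 - PV(D) = 89.8700 - 1.35058615 = 88.51941385
d1 = (ln(S_0'/K) + (r + sigma^2/2)*T) / (sigma*sqrt(T)) = 0.13176771
d2 = d1 - sigma*sqrt(T) = -0.18866169
exp(-rT) = 0.99178394
N(d1) = 0.55241599; N(d2) = 0.42517899
C = S_0' * N(d1) - K * exp(-rT) * N(d2) = 88.51941385 * 0.55241599 - 90.0700 * 0.99178394 * 0.42517899 = 10.9183


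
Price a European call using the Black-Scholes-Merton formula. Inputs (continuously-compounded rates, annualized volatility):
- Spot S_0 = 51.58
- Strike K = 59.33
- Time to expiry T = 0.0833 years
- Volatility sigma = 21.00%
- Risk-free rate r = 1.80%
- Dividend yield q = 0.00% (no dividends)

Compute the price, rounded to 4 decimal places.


d1 = (ln(S/K) + (r - q + 0.5*sigma^2) * T) / (sigma * sqrt(T)) = -2.25450747
d2 = d1 - sigma * sqrt(T) = -2.31511712
exp(-rT) = 0.99850172; exp(-qT) = 1.00000000
C = S_0 * exp(-qT) * N(d1) - K * exp(-rT) * N(d2)
N(d1) = 0.01208213; N(d2) = 0.01030326
C = 51.5800 * 1.00000000 * 0.01208213 - 59.3300 * 0.99850172 * 0.01030326 = 0.0128

Answer: Price = 0.0128


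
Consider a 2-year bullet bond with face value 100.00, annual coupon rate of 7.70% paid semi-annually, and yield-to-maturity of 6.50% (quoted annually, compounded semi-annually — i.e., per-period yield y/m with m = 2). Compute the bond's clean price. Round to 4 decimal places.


Answer: Price = 102.2170

Derivation:
Coupon per period c = face * coupon_rate / m = 3.850000
Periods per year m = 2; per-period yield y/m = 0.032500
Number of cashflows N = 4
Cashflows (t years, CF_t, discount factor 1/(1+y/m)^(m*t), PV):
  t = 0.5000: CF_t = 3.850000, DF = 0.968523, PV = 3.728814
  t = 1.0000: CF_t = 3.850000, DF = 0.938037, PV = 3.611442
  t = 1.5000: CF_t = 3.850000, DF = 0.908510, PV = 3.497764
  t = 2.0000: CF_t = 103.850000, DF = 0.879913, PV = 91.378970
Price P = sum_t PV_t = 102.216990


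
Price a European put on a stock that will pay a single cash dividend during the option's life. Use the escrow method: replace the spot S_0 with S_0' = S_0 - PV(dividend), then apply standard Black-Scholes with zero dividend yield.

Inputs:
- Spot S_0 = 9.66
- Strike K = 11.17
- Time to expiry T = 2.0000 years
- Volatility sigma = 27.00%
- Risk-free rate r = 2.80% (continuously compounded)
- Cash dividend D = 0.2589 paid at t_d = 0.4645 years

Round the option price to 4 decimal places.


PV(D) = D * exp(-r * t_d) = 0.2589 * 0.98707821 = 0.25555455
S_0' = S_0 - PV(D) = 9.6600 - 0.25555455 = 9.40444545
d1 = (ln(S_0'/K) + (r + sigma^2/2)*T) / (sigma*sqrt(T)) = -0.11300382
d2 = d1 - sigma*sqrt(T) = -0.49484148
exp(-rT) = 0.94553914
N(-d1) = 0.54498624; N(-d2) = 0.68964399
P = K * exp(-rT) * N(-d2) - S_0' * N(-d1) = 11.1700 * 0.94553914 * 0.68964399 - 9.40444545 * 0.54498624 = 2.1585

Answer: Price = 2.1585


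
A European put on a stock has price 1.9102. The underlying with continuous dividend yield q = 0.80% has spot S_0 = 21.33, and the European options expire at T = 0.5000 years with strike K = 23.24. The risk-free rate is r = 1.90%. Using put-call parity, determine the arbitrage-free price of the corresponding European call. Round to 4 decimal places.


Put-call parity: C - P = S_0 * exp(-qT) - K * exp(-rT).
S_0 * exp(-qT) = 21.3300 * 0.99600799 = 21.24485041
K * exp(-rT) = 23.2400 * 0.99054498 = 23.02026539
C = P + S*exp(-qT) - K*exp(-rT)
C = 1.9102 + 21.24485041 - 23.02026539 = 0.1348

Answer: Call price = 0.1348


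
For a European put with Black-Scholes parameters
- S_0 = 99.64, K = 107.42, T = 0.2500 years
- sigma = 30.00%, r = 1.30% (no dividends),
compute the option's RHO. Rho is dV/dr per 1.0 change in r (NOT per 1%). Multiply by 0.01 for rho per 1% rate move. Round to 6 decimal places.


Answer: Rho = -19.015868

Derivation:
d1 = -0.4045512939; d2 = -0.5545512939
phi(d1) = 0.3675965007; exp(-qT) = 1.0000000000; exp(-rT) = 0.9967552755
N(-d2) = 0.7103991942
Rho = -K*T*exp(-rT)*N(-d2) = -107.4200 * 0.2500 * 0.9967552755 * 0.7103991942 = -19.015868


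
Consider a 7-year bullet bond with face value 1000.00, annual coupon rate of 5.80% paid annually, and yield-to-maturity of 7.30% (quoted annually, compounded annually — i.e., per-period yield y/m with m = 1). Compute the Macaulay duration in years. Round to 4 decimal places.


Coupon per period c = face * coupon_rate / m = 58.000000
Periods per year m = 1; per-period yield y/m = 0.073000
Number of cashflows N = 7
Cashflows (t years, CF_t, discount factor 1/(1+y/m)^(m*t), PV):
  t = 1.0000: CF_t = 58.000000, DF = 0.931966, PV = 54.054054
  t = 2.0000: CF_t = 58.000000, DF = 0.868561, PV = 50.376565
  t = 3.0000: CF_t = 58.000000, DF = 0.809470, PV = 46.949268
  t = 4.0000: CF_t = 58.000000, DF = 0.754399, PV = 43.755143
  t = 5.0000: CF_t = 58.000000, DF = 0.703075, PV = 40.778325
  t = 6.0000: CF_t = 58.000000, DF = 0.655242, PV = 38.004031
  t = 7.0000: CF_t = 1058.000000, DF = 0.610663, PV = 646.081959
Price P = sum_t PV_t = 919.999345
Macaulay numerator sum_t t * PV_t:
  t * PV_t at t = 1.0000: 54.054054
  t * PV_t at t = 2.0000: 100.753130
  t * PV_t at t = 3.0000: 140.847805
  t * PV_t at t = 4.0000: 175.020571
  t * PV_t at t = 5.0000: 203.891625
  t * PV_t at t = 6.0000: 228.024185
  t * PV_t at t = 7.0000: 4522.573711
Macaulay duration D = (sum_t t * PV_t) / P = 5425.165081 / 919.999345 = 5.896923

Answer: Macaulay duration = 5.8969 years


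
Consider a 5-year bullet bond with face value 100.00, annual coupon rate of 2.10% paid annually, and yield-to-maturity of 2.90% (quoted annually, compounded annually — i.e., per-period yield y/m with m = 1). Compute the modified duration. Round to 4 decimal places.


Coupon per period c = face * coupon_rate / m = 2.100000
Periods per year m = 1; per-period yield y/m = 0.029000
Number of cashflows N = 5
Cashflows (t years, CF_t, discount factor 1/(1+y/m)^(m*t), PV):
  t = 1.0000: CF_t = 2.100000, DF = 0.971817, PV = 2.040816
  t = 2.0000: CF_t = 2.100000, DF = 0.944429, PV = 1.983301
  t = 3.0000: CF_t = 2.100000, DF = 0.917812, PV = 1.927406
  t = 4.0000: CF_t = 2.100000, DF = 0.891946, PV = 1.873086
  t = 5.0000: CF_t = 102.100000, DF = 0.866808, PV = 88.501141
Price P = sum_t PV_t = 96.325750
First compute Macaulay numerator sum_t t * PV_t:
  t * PV_t at t = 1.0000: 2.040816
  t * PV_t at t = 2.0000: 3.966601
  t * PV_t at t = 3.0000: 5.782218
  t * PV_t at t = 4.0000: 7.492345
  t * PV_t at t = 5.0000: 442.505703
Macaulay duration D = 461.787684 / 96.325750 = 4.794021
Modified duration = D / (1 + y/m) = 4.794021 / (1 + 0.029000) = 4.658913

Answer: Modified duration = 4.6589


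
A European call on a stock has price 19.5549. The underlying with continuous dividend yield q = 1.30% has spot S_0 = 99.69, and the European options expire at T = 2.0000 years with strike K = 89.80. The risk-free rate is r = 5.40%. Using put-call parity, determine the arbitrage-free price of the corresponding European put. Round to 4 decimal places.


Put-call parity: C - P = S_0 * exp(-qT) - K * exp(-rT).
S_0 * exp(-qT) = 99.6900 * 0.97433509 = 97.13146508
K * exp(-rT) = 89.8000 * 0.89762760 = 80.60695816
P = C - S*exp(-qT) + K*exp(-rT)
P = 19.5549 - 97.13146508 + 80.60695816 = 3.0304

Answer: Put price = 3.0304


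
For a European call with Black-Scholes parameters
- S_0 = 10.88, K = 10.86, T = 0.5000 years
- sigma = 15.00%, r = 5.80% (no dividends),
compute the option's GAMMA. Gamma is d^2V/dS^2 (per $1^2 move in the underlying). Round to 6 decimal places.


Answer: Gamma = 0.325866

Derivation:
d1 = 0.3437946280; d2 = 0.2377286108
phi(d1) = 0.3760489694; exp(-qT) = 1.0000000000; exp(-rT) = 0.9714164645
Gamma = exp(-qT) * phi(d1) / (S * sigma * sqrt(T)) = 1.0000000000 * 0.3760489694 / (10.8800 * 0.1500 * 0.7071067812) = 0.325866


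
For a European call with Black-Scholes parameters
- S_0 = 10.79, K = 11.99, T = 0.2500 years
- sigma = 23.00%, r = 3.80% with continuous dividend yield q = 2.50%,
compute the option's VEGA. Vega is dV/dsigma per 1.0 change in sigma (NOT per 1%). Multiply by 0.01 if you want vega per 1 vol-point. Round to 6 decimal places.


Answer: Vega = 1.514095

Derivation:
d1 = -0.8312233893; d2 = -0.9462233893
phi(d1) = 0.2824073647; exp(-qT) = 0.9937694906; exp(-rT) = 0.9905449824
Vega = S * exp(-qT) * phi(d1) * sqrt(T) = 10.7900 * 0.9937694906 * 0.2824073647 * 0.5000000000 = 1.514095


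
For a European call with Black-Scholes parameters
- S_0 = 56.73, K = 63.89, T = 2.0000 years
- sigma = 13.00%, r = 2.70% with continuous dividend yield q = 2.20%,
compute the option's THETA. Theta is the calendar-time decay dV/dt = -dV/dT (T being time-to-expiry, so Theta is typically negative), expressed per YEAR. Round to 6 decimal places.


d1 = -0.5001947357; d2 = -0.6840424988
phi(d1) = 0.3520310419; exp(-qT) = 0.9569539575; exp(-rT) = 0.9474321065
Theta = -S*exp(-qT)*phi(d1)*sigma/(2*sqrt(T)) - r*K*exp(-rT)*N(d2) + q*S*exp(-qT)*N(d1)
N(d1) = 0.3084689824; N(d2) = 0.2469741649; sqrt(T) = 1.4142135624
Term 1 = -56.7300 * 0.9569539575 * 0.3520310419 * 0.1300 / (2 * 1.4142135624) = -0.8783814310
Term 2 = -0.0270 * 63.8900 * 0.9474321065 * 0.2469741649 = -0.4036419317
Term 3 = 0.0220 * 56.7300 * 0.9569539575 * 0.3084689824 = 0.3684155971
Theta = -0.8783814310 + (-0.4036419317) + (0.3684155971) = -0.913608

Answer: Theta = -0.913608


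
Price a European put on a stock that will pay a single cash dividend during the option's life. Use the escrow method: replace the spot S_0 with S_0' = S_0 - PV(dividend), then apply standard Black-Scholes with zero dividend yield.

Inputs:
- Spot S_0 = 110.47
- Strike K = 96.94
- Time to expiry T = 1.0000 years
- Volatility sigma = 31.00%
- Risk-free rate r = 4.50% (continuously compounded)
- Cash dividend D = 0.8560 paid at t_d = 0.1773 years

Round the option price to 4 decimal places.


PV(D) = D * exp(-r * t_d) = 0.8560 * 0.99205324 = 0.84919758
S_0' = S_0 - PV(D) = 110.4700 - 0.84919758 = 109.62080242
d1 = (ln(S_0'/K) + (r + sigma^2/2)*T) / (sigma*sqrt(T)) = 0.69672558
d2 = d1 - sigma*sqrt(T) = 0.38672558
exp(-rT) = 0.95599748
N(-d1) = 0.24298727; N(-d2) = 0.34947969
P = K * exp(-rT) * N(-d2) - S_0' * N(-d1) = 96.9400 * 0.95599748 * 0.34947969 - 109.62080242 * 0.24298727 = 5.7514

Answer: Price = 5.7514


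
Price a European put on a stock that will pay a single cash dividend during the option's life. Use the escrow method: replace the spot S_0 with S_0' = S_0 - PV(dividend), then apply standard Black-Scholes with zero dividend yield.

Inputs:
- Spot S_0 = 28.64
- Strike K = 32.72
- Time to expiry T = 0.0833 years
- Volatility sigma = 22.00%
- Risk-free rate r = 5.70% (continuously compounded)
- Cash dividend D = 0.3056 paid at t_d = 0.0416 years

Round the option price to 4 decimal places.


Answer: Price = 4.2395

Derivation:
PV(D) = D * exp(-r * t_d) = 0.3056 * 0.99763161 = 0.30487622
S_0' = S_0 - PV(D) = 28.6400 - 0.30487622 = 28.33512378
d1 = (ln(S_0'/K) + (r + sigma^2/2)*T) / (sigma*sqrt(T)) = -2.15951821
d2 = d1 - sigma*sqrt(T) = -2.22301403
exp(-rT) = 0.99526315
N(-d1) = 0.98459501; N(-d2) = 0.98689257
P = K * exp(-rT) * N(-d2) - S_0' * N(-d1) = 32.7200 * 0.99526315 * 0.98689257 - 28.33512378 * 0.98459501 = 4.2395


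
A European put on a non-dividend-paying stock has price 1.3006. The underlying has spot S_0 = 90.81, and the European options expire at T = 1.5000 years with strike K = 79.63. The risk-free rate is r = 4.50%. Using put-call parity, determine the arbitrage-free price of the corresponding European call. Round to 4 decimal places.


Answer: Call price = 17.6782

Derivation:
Put-call parity: C - P = S_0 * exp(-qT) - K * exp(-rT).
S_0 * exp(-qT) = 90.8100 * 1.00000000 = 90.81000000
K * exp(-rT) = 79.6300 * 0.93472772 = 74.43236839
C = P + S*exp(-qT) - K*exp(-rT)
C = 1.3006 + 90.81000000 - 74.43236839 = 17.6782


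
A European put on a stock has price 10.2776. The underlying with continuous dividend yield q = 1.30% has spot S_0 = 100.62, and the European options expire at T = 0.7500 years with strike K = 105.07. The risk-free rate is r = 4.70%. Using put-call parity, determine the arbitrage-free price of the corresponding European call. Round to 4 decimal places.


Put-call parity: C - P = S_0 * exp(-qT) - K * exp(-rT).
S_0 * exp(-qT) = 100.6200 * 0.99029738 = 99.64372209
K * exp(-rT) = 105.0700 * 0.96536405 = 101.43080022
C = P + S*exp(-qT) - K*exp(-rT)
C = 10.2776 + 99.64372209 - 101.43080022 = 8.4905

Answer: Call price = 8.4905


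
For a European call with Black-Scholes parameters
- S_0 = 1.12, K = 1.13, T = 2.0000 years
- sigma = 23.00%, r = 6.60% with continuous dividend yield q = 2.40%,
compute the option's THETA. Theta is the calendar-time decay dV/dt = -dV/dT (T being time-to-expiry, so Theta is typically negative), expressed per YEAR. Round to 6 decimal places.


d1 = 0.3935542754; d2 = 0.0682851561
phi(d1) = 0.3692132026; exp(-qT) = 0.9531337871; exp(-rT) = 0.8763409951
Theta = -S*exp(-qT)*phi(d1)*sigma/(2*sqrt(T)) - r*K*exp(-rT)*N(d2) + q*S*exp(-qT)*N(d1)
N(d1) = 0.6530449274; N(d2) = 0.5272206799; sqrt(T) = 1.4142135624
Term 1 = -1.1200 * 0.9531337871 * 0.3692132026 * 0.2300 / (2 * 1.4142135624) = -0.0320502892
Term 2 = -0.0660 * 1.1300 * 0.8763409951 * 0.5272206799 = -0.0344578316
Term 3 = 0.0240 * 1.1200 * 0.9531337871 * 0.6530449274 = 0.0167311653
Theta = -0.0320502892 + (-0.0344578316) + (0.0167311653) = -0.049777

Answer: Theta = -0.049777


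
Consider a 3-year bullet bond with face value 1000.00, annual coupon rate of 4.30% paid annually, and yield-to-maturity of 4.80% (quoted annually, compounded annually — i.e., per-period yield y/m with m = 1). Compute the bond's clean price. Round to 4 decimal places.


Coupon per period c = face * coupon_rate / m = 43.000000
Periods per year m = 1; per-period yield y/m = 0.048000
Number of cashflows N = 3
Cashflows (t years, CF_t, discount factor 1/(1+y/m)^(m*t), PV):
  t = 1.0000: CF_t = 43.000000, DF = 0.954198, PV = 41.030534
  t = 2.0000: CF_t = 43.000000, DF = 0.910495, PV = 39.151273
  t = 3.0000: CF_t = 1043.000000, DF = 0.868793, PV = 906.150763
Price P = sum_t PV_t = 986.332571

Answer: Price = 986.3326


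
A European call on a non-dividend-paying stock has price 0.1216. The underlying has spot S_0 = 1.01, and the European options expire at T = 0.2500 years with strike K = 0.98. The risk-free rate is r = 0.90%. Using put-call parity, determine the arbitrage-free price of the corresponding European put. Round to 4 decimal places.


Put-call parity: C - P = S_0 * exp(-qT) - K * exp(-rT).
S_0 * exp(-qT) = 1.0100 * 1.00000000 = 1.01000000
K * exp(-rT) = 0.9800 * 0.99775253 = 0.97779748
P = C - S*exp(-qT) + K*exp(-rT)
P = 0.1216 - 1.01000000 + 0.97779748 = 0.0894

Answer: Put price = 0.0894


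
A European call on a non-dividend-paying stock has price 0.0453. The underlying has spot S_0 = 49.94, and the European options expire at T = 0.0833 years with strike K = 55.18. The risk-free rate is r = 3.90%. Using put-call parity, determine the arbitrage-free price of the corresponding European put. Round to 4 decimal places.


Put-call parity: C - P = S_0 * exp(-qT) - K * exp(-rT).
S_0 * exp(-qT) = 49.9400 * 1.00000000 = 49.94000000
K * exp(-rT) = 55.1800 * 0.99675657 = 55.00102761
P = C - S*exp(-qT) + K*exp(-rT)
P = 0.0453 - 49.94000000 + 55.00102761 = 5.1063

Answer: Put price = 5.1063


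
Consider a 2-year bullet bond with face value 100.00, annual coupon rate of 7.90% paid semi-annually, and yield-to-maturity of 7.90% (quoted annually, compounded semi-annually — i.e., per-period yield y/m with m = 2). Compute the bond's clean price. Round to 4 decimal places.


Answer: Price = 100.0000

Derivation:
Coupon per period c = face * coupon_rate / m = 3.950000
Periods per year m = 2; per-period yield y/m = 0.039500
Number of cashflows N = 4
Cashflows (t years, CF_t, discount factor 1/(1+y/m)^(m*t), PV):
  t = 0.5000: CF_t = 3.950000, DF = 0.962001, PV = 3.799904
  t = 1.0000: CF_t = 3.950000, DF = 0.925446, PV = 3.655511
  t = 1.5000: CF_t = 3.950000, DF = 0.890280, PV = 3.516605
  t = 2.0000: CF_t = 103.950000, DF = 0.856450, PV = 89.027980
Price P = sum_t PV_t = 100.000000


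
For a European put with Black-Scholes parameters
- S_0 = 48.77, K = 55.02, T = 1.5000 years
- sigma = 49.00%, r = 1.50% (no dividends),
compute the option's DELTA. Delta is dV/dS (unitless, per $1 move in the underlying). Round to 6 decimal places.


Answer: Delta = -0.445663

Derivation:
d1 = 0.1366275626; d2 = -0.4634974244
phi(d1) = 0.3952360575; exp(-qT) = 1.0000000000; exp(-rT) = 0.9777512372
N(-d1) = 0.4456625945
Delta = -exp(-qT) * N(-d1) = -1.0000000000 * 0.4456625945 = -0.445663


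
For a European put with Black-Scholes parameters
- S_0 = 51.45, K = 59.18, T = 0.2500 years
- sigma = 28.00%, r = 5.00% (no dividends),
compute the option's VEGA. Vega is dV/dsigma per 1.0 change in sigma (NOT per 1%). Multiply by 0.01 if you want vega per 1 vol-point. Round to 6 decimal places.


Answer: Vega = 7.208677

Derivation:
d1 = -0.8405227478; d2 = -0.9805227478
phi(d1) = 0.2802206983; exp(-qT) = 1.0000000000; exp(-rT) = 0.9875778005
Vega = S * exp(-qT) * phi(d1) * sqrt(T) = 51.4500 * 1.0000000000 * 0.2802206983 * 0.5000000000 = 7.208677


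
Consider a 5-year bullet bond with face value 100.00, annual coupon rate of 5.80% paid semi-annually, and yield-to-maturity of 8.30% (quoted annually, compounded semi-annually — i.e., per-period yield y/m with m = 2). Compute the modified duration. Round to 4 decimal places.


Coupon per period c = face * coupon_rate / m = 2.900000
Periods per year m = 2; per-period yield y/m = 0.041500
Number of cashflows N = 10
Cashflows (t years, CF_t, discount factor 1/(1+y/m)^(m*t), PV):
  t = 0.5000: CF_t = 2.900000, DF = 0.960154, PV = 2.784446
  t = 1.0000: CF_t = 2.900000, DF = 0.921895, PV = 2.673495
  t = 1.5000: CF_t = 2.900000, DF = 0.885161, PV = 2.566966
  t = 2.0000: CF_t = 2.900000, DF = 0.849890, PV = 2.464682
  t = 2.5000: CF_t = 2.900000, DF = 0.816025, PV = 2.366473
  t = 3.0000: CF_t = 2.900000, DF = 0.783510, PV = 2.272178
  t = 3.5000: CF_t = 2.900000, DF = 0.752290, PV = 2.181640
  t = 4.0000: CF_t = 2.900000, DF = 0.722314, PV = 2.094710
  t = 4.5000: CF_t = 2.900000, DF = 0.693532, PV = 2.011243
  t = 5.0000: CF_t = 102.900000, DF = 0.665897, PV = 68.520833
Price P = sum_t PV_t = 89.936666
First compute Macaulay numerator sum_t t * PV_t:
  t * PV_t at t = 0.5000: 1.392223
  t * PV_t at t = 1.0000: 2.673495
  t * PV_t at t = 1.5000: 3.850450
  t * PV_t at t = 2.0000: 4.929364
  t * PV_t at t = 2.5000: 5.916183
  t * PV_t at t = 3.0000: 6.816534
  t * PV_t at t = 3.5000: 7.635740
  t * PV_t at t = 4.0000: 8.378838
  t * PV_t at t = 4.5000: 9.050593
  t * PV_t at t = 5.0000: 342.604163
Macaulay duration D = 393.247584 / 89.936666 = 4.372495
Modified duration = D / (1 + y/m) = 4.372495 / (1 + 0.041500) = 4.198267

Answer: Modified duration = 4.1983


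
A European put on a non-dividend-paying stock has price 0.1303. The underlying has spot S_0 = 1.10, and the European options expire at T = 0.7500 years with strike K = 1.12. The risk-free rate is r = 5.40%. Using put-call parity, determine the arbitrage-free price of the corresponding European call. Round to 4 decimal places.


Put-call parity: C - P = S_0 * exp(-qT) - K * exp(-rT).
S_0 * exp(-qT) = 1.1000 * 1.00000000 = 1.10000000
K * exp(-rT) = 1.1200 * 0.96030916 = 1.07554626
C = P + S*exp(-qT) - K*exp(-rT)
C = 0.1303 + 1.10000000 - 1.07554626 = 0.1548

Answer: Call price = 0.1548


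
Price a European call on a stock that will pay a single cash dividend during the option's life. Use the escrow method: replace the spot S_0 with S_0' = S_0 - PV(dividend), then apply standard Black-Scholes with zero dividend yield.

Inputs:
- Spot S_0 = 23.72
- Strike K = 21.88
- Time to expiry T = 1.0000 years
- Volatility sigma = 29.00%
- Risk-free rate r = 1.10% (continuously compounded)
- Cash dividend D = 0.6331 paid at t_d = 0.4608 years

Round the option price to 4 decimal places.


PV(D) = D * exp(-r * t_d) = 0.6331 * 0.99494402 = 0.62989906
S_0' = S_0 - PV(D) = 23.7200 - 0.62989906 = 23.09010094
d1 = (ln(S_0'/K) + (r + sigma^2/2)*T) / (sigma*sqrt(T)) = 0.36855523
d2 = d1 - sigma*sqrt(T) = 0.07855523
exp(-rT) = 0.98906028
N(d1) = 0.64377037; N(d2) = 0.53130680
C = S_0' * N(d1) - K * exp(-rT) * N(d2) = 23.09010094 * 0.64377037 - 21.8800 * 0.98906028 * 0.53130680 = 3.3669

Answer: Price = 3.3669


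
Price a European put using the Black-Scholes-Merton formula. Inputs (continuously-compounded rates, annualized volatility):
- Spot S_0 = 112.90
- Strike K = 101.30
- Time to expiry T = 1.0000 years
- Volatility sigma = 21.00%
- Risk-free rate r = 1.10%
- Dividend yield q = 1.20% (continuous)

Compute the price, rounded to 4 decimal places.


Answer: Price = 4.3008

Derivation:
d1 = (ln(S/K) + (r - q + 0.5*sigma^2) * T) / (sigma * sqrt(T)) = 0.61650505
d2 = d1 - sigma * sqrt(T) = 0.40650505
exp(-rT) = 0.98906028; exp(-qT) = 0.98807171
P = K * exp(-rT) * N(-d2) - S_0 * exp(-qT) * N(-d1)
N(-d1) = 0.26878062; N(-d2) = 0.34218577
P = 101.3000 * 0.98906028 * 0.34218577 - 112.9000 * 0.98807171 * 0.26878062 = 4.3008
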